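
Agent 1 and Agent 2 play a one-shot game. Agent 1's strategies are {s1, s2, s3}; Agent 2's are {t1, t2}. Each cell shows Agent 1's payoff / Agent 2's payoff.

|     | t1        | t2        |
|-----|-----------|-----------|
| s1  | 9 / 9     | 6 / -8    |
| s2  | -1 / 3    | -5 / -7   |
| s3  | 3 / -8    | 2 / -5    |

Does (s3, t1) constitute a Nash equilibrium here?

No

Holding Agent 2 at t1: Agent 1 gets 3 from s3 but could get 9 by switching to s1. Agent 1 has a profitable deviation.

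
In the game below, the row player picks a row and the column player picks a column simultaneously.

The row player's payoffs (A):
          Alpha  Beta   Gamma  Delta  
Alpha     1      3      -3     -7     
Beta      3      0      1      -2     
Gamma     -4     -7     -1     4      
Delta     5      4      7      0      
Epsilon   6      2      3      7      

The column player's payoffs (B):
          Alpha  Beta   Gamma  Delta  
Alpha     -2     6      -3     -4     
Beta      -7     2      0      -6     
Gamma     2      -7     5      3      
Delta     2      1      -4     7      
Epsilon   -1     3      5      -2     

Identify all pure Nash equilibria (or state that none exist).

There is no pure-strategy Nash equilibrium

A profile is a Nash equilibrium when each player is best-responding to the other.
The row player's best responses — vs Alpha: Epsilon (payoff 6); vs Beta: Delta (payoff 4); vs Gamma: Delta (payoff 7); vs Delta: Epsilon (payoff 7).
The column player's best responses — vs Alpha: Beta (payoff 6); vs Beta: Beta (payoff 2); vs Gamma: Gamma (payoff 5); vs Delta: Delta (payoff 7); vs Epsilon: Gamma (payoff 5).
No cell has both players best-responding. For instance, the row player's best reply to Delta is Epsilon, but against Epsilon the column player prefers Gamma over Delta.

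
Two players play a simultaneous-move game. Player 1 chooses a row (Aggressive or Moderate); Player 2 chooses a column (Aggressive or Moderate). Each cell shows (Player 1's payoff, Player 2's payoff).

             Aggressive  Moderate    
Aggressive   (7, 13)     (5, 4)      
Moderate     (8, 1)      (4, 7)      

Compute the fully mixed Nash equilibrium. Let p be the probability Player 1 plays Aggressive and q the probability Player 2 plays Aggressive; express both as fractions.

In a mixed NE each player is indifferent between their pure strategies, so the opponent's mix sets the indifference.
Player 2 indifferent between Aggressive and Moderate: p·13 + (1−p)·1 = p·4 + (1−p)·7 ⟹ 1 + 12p = 7 + (-3)p ⟹ p = 2/5.
Player 1 indifferent between Aggressive and Moderate: q·7 + (1−q)·5 = q·8 + (1−q)·4 ⟹ 5 + 2q = 4 + 4q ⟹ q = 1/2.

p = 2/5, q = 1/2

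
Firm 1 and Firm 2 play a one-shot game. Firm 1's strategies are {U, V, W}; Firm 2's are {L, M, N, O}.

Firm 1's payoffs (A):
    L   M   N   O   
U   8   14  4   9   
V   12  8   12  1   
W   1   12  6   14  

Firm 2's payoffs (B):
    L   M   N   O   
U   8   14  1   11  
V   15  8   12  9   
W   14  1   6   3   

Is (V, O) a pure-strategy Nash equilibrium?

No

Holding Firm 2 at O: Firm 1 gets 1 from V but could get 14 by switching to W. Firm 1 has a profitable deviation.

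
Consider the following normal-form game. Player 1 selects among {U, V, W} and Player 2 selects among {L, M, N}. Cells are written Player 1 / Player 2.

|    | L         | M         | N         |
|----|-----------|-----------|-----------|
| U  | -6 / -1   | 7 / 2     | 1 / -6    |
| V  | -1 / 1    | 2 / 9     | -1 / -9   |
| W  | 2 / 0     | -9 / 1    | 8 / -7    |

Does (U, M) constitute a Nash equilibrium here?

Holding Player 2 at M: Player 1 gets 7 from U, versus 2 from V, -9 from W. No profitable deviation for Player 1.
Holding Player 1 at U: Player 2 gets 2 from M, versus -1 from L, -6 from N. No profitable deviation for Player 2 either.

Yes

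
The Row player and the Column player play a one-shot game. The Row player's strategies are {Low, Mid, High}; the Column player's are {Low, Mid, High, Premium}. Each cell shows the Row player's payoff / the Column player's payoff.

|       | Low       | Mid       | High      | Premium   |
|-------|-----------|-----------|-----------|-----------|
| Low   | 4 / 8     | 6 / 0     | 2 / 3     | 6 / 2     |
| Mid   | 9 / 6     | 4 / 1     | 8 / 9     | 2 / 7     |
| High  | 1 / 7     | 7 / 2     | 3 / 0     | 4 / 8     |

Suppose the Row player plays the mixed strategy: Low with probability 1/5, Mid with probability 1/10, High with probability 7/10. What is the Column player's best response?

Low

Compute the Column player's expected payoff from each pure strategy against the given mix.
Low: (1/5)·8 + (1/10)·6 + (7/10)·7 = 71/10
Mid: (1/5)·0 + (1/10)·1 + (7/10)·2 = 3/2
High: (1/5)·3 + (1/10)·9 + (7/10)·0 = 3/2
Premium: (1/5)·2 + (1/10)·7 + (7/10)·8 = 67/10
Highest expected payoff is 71/10, from Low.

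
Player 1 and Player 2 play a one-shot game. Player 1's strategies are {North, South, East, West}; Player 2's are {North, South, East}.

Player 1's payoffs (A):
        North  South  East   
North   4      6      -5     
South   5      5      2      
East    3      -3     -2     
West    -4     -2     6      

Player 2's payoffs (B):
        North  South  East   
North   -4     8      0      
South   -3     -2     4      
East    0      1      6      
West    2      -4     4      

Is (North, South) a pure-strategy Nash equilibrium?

Holding Player 2 at South: Player 1 gets 6 from North, versus 5 from South, -3 from East, -2 from West. No profitable deviation for Player 1.
Holding Player 1 at North: Player 2 gets 8 from South, versus -4 from North, 0 from East. No profitable deviation for Player 2 either.

Yes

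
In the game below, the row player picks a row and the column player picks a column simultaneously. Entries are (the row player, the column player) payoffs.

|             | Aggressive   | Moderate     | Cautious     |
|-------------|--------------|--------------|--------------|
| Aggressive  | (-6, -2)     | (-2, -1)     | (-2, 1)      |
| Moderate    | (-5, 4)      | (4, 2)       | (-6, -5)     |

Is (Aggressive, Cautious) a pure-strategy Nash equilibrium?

Yes

Holding the column player at Cautious: the row player gets -2 from Aggressive, versus -6 from Moderate. No profitable deviation for the row player.
Holding the row player at Aggressive: the column player gets 1 from Cautious, versus -2 from Aggressive, -1 from Moderate. No profitable deviation for the column player either.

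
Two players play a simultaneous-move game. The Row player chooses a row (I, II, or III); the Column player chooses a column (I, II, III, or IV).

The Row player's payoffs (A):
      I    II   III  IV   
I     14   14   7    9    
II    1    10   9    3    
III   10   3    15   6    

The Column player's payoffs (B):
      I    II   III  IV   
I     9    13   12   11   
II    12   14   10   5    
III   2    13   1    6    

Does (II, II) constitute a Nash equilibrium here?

No

Holding the Column player at II: the Row player gets 10 from II but could get 14 by switching to I. The Row player has a profitable deviation.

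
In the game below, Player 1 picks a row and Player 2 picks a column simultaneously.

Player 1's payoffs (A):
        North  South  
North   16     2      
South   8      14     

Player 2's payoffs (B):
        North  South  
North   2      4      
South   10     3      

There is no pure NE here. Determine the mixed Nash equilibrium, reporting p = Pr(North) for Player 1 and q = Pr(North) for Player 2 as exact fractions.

Each player's mixing probability is pinned down by making the *other* player indifferent.
Player 2 indifferent between North and South: p·2 + (1−p)·10 = p·4 + (1−p)·3 ⟹ 10 + (-8)p = 3 + 1p ⟹ p = 7/9.
Player 1 indifferent between North and South: q·16 + (1−q)·2 = q·8 + (1−q)·14 ⟹ 2 + 14q = 14 + (-6)q ⟹ q = 3/5.

p = 7/9, q = 3/5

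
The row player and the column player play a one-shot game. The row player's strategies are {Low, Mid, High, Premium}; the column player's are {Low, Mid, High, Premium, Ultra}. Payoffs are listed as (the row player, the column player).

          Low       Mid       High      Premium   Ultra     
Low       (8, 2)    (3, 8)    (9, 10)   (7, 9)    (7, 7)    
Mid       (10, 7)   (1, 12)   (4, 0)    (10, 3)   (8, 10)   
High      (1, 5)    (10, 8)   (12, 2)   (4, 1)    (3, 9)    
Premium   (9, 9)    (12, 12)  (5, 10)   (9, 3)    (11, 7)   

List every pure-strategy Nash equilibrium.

A profile is a Nash equilibrium when each player is best-responding to the other.
The row player's best responses — vs Low: Mid (payoff 10); vs Mid: Premium (payoff 12); vs High: High (payoff 12); vs Premium: Mid (payoff 10); vs Ultra: Premium (payoff 11).
The column player's best responses — vs Low: High (payoff 10); vs Mid: Mid (payoff 12); vs High: Ultra (payoff 9); vs Premium: Mid (payoff 12).
The only mutual best response is (Premium, Mid); neither player gains by switching there.

(Premium, Mid)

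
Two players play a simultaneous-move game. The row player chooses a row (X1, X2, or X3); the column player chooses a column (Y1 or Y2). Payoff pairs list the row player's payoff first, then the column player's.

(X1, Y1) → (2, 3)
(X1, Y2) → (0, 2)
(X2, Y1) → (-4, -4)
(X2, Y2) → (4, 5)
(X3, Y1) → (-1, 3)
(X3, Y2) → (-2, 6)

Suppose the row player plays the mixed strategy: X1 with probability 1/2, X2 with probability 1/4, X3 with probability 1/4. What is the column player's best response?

Y2

The column player's best reply maximizes expected payoff against the mix.
Y1: (1/2)·3 + (1/4)·(-4) + (1/4)·3 = 5/4
Y2: (1/2)·2 + (1/4)·5 + (1/4)·6 = 15/4
Highest expected payoff is 15/4, from Y2.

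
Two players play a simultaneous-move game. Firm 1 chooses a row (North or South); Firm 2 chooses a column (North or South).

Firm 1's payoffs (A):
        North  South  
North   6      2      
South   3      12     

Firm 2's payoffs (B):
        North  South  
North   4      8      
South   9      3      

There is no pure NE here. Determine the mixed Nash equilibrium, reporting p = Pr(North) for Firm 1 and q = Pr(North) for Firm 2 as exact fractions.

In a mixed NE each player is indifferent between their pure strategies, so the opponent's mix sets the indifference.
Firm 2 indifferent between North and South: p·4 + (1−p)·9 = p·8 + (1−p)·3 ⟹ 9 + (-5)p = 3 + 5p ⟹ p = 3/5.
Firm 1 indifferent between North and South: q·6 + (1−q)·2 = q·3 + (1−q)·12 ⟹ 2 + 4q = 12 + (-9)q ⟹ q = 10/13.

p = 3/5, q = 10/13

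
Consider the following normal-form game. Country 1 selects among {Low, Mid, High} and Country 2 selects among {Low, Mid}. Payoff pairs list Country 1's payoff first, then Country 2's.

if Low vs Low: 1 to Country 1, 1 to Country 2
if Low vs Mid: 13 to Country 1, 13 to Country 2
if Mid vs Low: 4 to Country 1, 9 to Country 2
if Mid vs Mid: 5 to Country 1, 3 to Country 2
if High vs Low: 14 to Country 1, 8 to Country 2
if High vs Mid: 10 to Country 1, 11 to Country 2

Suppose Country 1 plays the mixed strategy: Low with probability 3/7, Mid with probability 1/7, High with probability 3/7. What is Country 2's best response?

Mid

Compute Country 2's expected payoff from each pure strategy against the given mix.
Low: (3/7)·1 + (1/7)·9 + (3/7)·8 = 36/7
Mid: (3/7)·13 + (1/7)·3 + (3/7)·11 = 75/7
Highest expected payoff is 75/7, from Mid.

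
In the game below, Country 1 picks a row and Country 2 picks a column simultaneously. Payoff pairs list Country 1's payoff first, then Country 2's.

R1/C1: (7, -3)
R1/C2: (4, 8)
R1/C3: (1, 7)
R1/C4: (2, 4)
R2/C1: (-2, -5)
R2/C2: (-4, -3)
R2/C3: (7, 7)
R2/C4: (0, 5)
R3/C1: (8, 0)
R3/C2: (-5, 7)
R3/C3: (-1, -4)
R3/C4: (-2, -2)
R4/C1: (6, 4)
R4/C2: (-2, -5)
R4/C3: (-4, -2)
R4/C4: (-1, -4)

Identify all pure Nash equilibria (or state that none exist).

Check mutual best responses: a cell is a NE iff neither player can gain by unilaterally deviating.
Country 1's best responses — vs C1: R3 (payoff 8); vs C2: R1 (payoff 4); vs C3: R2 (payoff 7); vs C4: R1 (payoff 2).
Country 2's best responses — vs R1: C2 (payoff 8); vs R2: C3 (payoff 7); vs R3: C2 (payoff 7); vs R4: C1 (payoff 4).
Mutual best responses occur at (R1, C2) and (R2, C3); at each, neither player gains by switching.

(R1, C2) and (R2, C3)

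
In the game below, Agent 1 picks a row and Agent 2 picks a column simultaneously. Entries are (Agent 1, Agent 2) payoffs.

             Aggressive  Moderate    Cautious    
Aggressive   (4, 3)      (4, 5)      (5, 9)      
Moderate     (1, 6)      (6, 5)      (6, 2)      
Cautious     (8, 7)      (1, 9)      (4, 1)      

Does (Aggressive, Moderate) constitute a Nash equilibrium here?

No

Holding Agent 2 at Moderate: Agent 1 gets 4 from Aggressive but could get 6 by switching to Moderate. Agent 1 has a profitable deviation.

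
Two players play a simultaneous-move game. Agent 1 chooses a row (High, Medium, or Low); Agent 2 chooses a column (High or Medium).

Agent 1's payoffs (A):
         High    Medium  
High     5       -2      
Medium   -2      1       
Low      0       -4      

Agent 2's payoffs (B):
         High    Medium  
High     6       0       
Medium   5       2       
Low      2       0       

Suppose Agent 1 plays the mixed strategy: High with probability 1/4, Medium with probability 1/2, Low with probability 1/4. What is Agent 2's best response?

High

Agent 2's best reply maximizes expected payoff against the mix.
High: (1/4)·6 + (1/2)·5 + (1/4)·2 = 9/2
Medium: (1/4)·0 + (1/2)·2 + (1/4)·0 = 1
Highest expected payoff is 9/2, from High.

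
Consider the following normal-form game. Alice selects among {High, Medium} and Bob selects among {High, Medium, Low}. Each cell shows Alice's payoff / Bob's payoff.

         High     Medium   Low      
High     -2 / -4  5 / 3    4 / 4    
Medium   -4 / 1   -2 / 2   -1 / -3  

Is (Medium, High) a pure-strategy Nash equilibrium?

No

Holding Bob at High: Alice gets -4 from Medium but could get -2 by switching to High. Alice has a profitable deviation.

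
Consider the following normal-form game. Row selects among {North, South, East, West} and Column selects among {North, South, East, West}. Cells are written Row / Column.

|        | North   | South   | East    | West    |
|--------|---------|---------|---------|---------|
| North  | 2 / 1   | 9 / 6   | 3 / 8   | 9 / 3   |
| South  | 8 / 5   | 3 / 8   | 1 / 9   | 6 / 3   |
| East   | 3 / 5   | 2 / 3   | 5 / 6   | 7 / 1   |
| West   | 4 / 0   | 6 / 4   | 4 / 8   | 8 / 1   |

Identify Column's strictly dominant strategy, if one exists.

East

A strategy is strictly dominant if it gives Column a strictly higher payoff than every other strategy, against every choice by the opponent.
East strictly dominates: vs North: 8 > each of {1, 6, 3}; vs South: 9 > each of {5, 8, 3}; vs East: 6 > each of {5, 3, 1}; vs West: 8 > each of {0, 4, 1}.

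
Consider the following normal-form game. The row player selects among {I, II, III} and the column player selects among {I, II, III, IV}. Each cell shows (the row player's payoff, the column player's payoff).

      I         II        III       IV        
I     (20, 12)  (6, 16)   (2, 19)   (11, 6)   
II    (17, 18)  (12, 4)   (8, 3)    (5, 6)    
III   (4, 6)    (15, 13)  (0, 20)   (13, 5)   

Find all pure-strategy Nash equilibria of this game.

There is no pure-strategy Nash equilibrium

A profile is a Nash equilibrium when each player is best-responding to the other.
The row player's best responses — vs I: I (payoff 20); vs II: III (payoff 15); vs III: II (payoff 8); vs IV: III (payoff 13).
The column player's best responses — vs I: III (payoff 19); vs II: I (payoff 18); vs III: III (payoff 20).
No cell has both players best-responding. For instance, the row player's best reply to IV is III, but against III the column player prefers III over IV.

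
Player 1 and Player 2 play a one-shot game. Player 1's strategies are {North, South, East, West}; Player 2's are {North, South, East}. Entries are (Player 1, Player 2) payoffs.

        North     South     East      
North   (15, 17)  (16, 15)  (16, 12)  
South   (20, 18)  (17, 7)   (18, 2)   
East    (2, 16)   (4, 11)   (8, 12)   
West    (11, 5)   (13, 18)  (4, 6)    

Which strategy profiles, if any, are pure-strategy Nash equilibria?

(South, North)

A profile is a Nash equilibrium when each player is best-responding to the other.
Player 1's best responses — vs North: South (payoff 20); vs South: South (payoff 17); vs East: South (payoff 18).
Player 2's best responses — vs North: North (payoff 17); vs South: North (payoff 18); vs East: North (payoff 16); vs West: South (payoff 18).
The only mutual best response is (South, North); neither player gains by switching there.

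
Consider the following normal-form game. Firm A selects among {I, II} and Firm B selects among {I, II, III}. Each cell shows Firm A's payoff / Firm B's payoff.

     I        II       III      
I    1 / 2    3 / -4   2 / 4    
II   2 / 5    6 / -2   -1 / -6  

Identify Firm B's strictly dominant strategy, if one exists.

Check whether one of Firm B's strategies beats all alternatives regardless of what the opponent does.
I is not dominant: against I, III gives 4 > 2.
II is not dominant: against I, I gives 2 > -4.
III is not dominant: against II, I gives 5 > -6.
No single strategy is best against every opponent action.

No strictly dominant strategy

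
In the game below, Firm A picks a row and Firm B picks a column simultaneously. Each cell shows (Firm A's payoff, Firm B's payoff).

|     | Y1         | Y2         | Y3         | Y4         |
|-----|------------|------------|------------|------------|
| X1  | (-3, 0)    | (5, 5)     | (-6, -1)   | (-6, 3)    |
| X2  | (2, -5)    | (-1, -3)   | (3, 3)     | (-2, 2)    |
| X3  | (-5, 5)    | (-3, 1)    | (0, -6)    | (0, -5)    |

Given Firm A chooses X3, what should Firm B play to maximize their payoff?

With Firm A fixed at X3, Firm B's payoffs are: Y1 → 5, Y2 → 1, Y3 → -6, Y4 → -5.
The maximum is 5, achieved by Y1.

Y1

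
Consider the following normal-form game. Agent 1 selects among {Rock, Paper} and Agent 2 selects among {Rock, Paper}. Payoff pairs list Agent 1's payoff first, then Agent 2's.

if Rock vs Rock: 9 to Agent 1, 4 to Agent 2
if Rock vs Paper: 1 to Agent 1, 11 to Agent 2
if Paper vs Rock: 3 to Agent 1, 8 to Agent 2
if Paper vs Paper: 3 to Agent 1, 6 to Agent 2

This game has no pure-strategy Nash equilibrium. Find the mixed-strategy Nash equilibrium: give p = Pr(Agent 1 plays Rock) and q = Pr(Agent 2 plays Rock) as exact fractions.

p = 2/9, q = 1/4

In a mixed NE each player is indifferent between their pure strategies, so the opponent's mix sets the indifference.
Agent 2 indifferent between Rock and Paper: p·4 + (1−p)·8 = p·11 + (1−p)·6 ⟹ 8 + (-4)p = 6 + 5p ⟹ p = 2/9.
Agent 1 indifferent between Rock and Paper: q·9 + (1−q)·1 = q·3 + (1−q)·3 ⟹ 1 + 8q = 3 + 0q ⟹ q = 1/4.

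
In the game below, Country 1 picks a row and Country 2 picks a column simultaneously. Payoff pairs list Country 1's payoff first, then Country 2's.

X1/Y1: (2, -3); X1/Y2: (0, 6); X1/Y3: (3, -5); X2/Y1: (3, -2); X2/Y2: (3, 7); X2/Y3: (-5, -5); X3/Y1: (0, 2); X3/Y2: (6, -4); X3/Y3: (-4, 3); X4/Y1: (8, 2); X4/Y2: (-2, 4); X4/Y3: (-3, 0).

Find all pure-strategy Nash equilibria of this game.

Find each player's best response to every opponent strategy; NE are the intersections.
Country 1's best responses — vs Y1: X4 (payoff 8); vs Y2: X3 (payoff 6); vs Y3: X1 (payoff 3).
Country 2's best responses — vs X1: Y2 (payoff 6); vs X2: Y2 (payoff 7); vs X3: Y3 (payoff 3); vs X4: Y2 (payoff 4).
No cell has both players best-responding. For instance, Country 1's best reply to Y2 is X3, but against X3 Country 2 prefers Y3 over Y2.

There is no pure-strategy Nash equilibrium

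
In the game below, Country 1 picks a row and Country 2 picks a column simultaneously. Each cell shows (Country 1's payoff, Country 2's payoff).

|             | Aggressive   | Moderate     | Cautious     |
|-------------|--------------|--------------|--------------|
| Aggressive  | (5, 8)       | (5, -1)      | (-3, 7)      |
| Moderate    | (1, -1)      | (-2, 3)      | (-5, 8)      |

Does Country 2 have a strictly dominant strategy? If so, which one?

No strictly dominant strategy

A strategy is strictly dominant if it gives Country 2 a strictly higher payoff than every other strategy, against every choice by the opponent.
Aggressive is not dominant: against Moderate, Moderate gives 3 > -1.
Moderate is not dominant: against Aggressive, Aggressive gives 8 > -1.
Cautious is not dominant: against Aggressive, Aggressive gives 8 > 7.
No single strategy is best against every opponent action.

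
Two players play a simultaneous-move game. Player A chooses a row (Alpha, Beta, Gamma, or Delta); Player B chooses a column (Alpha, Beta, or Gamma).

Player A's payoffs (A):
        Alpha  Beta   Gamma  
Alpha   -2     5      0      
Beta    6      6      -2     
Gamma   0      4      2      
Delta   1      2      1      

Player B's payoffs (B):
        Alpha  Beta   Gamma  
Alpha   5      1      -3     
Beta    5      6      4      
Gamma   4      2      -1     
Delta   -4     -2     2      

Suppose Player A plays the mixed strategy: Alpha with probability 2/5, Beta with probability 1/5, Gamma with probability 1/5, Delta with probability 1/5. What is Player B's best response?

Alpha

Player B's best reply maximizes expected payoff against the mix.
Alpha: (2/5)·5 + (1/5)·5 + (1/5)·4 + (1/5)·(-4) = 3
Beta: (2/5)·1 + (1/5)·6 + (1/5)·2 + (1/5)·(-2) = 8/5
Gamma: (2/5)·(-3) + (1/5)·4 + (1/5)·(-1) + (1/5)·2 = -1/5
Highest expected payoff is 3, from Alpha.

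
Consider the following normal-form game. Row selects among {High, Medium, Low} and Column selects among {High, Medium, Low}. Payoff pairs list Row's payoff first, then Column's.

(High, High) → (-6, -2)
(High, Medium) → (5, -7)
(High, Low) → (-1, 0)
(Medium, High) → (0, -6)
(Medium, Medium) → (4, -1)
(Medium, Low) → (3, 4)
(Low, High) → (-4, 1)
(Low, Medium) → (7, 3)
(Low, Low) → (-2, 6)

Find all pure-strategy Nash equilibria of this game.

Check mutual best responses: a cell is a NE iff neither player can gain by unilaterally deviating.
Row's best responses — vs High: Medium (payoff 0); vs Medium: Low (payoff 7); vs Low: Medium (payoff 3).
Column's best responses — vs High: Low (payoff 0); vs Medium: Low (payoff 4); vs Low: Low (payoff 6).
The only mutual best response is (Medium, Low); neither player gains by switching there.

(Medium, Low)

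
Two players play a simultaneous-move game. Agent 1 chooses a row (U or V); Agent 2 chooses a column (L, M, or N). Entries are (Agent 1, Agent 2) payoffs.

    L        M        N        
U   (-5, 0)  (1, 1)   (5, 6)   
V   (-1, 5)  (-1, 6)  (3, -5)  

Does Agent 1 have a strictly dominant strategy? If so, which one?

No strictly dominant strategy

A strategy is strictly dominant if it gives Agent 1 a strictly higher payoff than every other strategy, against every choice by the opponent.
U is not dominant: against L, V gives -1 > -5.
V is not dominant: against M, U gives 1 > -1.
No single strategy is best against every opponent action.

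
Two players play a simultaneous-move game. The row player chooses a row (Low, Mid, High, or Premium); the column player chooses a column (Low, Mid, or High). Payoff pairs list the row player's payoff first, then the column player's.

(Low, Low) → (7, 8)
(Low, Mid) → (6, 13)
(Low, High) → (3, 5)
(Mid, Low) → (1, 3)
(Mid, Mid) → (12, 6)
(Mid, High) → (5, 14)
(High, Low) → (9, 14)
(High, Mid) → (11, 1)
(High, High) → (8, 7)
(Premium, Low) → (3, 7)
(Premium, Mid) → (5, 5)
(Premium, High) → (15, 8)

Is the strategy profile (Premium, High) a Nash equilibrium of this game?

Holding the column player at High: the row player gets 15 from Premium, versus 3 from Low, 5 from Mid, 8 from High. No profitable deviation for the row player.
Holding the row player at Premium: the column player gets 8 from High, versus 7 from Low, 5 from Mid. No profitable deviation for the column player either.

Yes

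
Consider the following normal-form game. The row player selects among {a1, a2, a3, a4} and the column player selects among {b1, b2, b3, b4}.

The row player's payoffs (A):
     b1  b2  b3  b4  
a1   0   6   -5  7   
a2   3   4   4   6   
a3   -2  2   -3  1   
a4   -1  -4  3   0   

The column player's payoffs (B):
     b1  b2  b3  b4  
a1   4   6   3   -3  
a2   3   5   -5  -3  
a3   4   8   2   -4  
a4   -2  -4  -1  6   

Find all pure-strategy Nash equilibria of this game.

(a1, b2)

Check mutual best responses: a cell is a NE iff neither player can gain by unilaterally deviating.
The row player's best responses — vs b1: a2 (payoff 3); vs b2: a1 (payoff 6); vs b3: a2 (payoff 4); vs b4: a1 (payoff 7).
The column player's best responses — vs a1: b2 (payoff 6); vs a2: b2 (payoff 5); vs a3: b2 (payoff 8); vs a4: b4 (payoff 6).
The only mutual best response is (a1, b2); neither player gains by switching there.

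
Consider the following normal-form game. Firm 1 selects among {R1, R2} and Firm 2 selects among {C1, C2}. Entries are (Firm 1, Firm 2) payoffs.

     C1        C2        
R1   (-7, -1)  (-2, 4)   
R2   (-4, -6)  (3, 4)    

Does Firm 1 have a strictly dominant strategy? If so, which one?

Check whether one of Firm 1's strategies beats all alternatives regardless of what the opponent does.
R2 strictly dominates: vs C1: -4 > -7; vs C2: 3 > -2.

R2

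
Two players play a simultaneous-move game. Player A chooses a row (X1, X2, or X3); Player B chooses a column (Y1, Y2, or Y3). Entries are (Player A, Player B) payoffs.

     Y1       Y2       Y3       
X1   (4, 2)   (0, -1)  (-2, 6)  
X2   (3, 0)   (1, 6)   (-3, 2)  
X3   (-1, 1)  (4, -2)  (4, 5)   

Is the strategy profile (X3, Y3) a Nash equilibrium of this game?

Holding Player B at Y3: Player A gets 4 from X3, versus -2 from X1, -3 from X2. No profitable deviation for Player A.
Holding Player A at X3: Player B gets 5 from Y3, versus 1 from Y1, -2 from Y2. No profitable deviation for Player B either.

Yes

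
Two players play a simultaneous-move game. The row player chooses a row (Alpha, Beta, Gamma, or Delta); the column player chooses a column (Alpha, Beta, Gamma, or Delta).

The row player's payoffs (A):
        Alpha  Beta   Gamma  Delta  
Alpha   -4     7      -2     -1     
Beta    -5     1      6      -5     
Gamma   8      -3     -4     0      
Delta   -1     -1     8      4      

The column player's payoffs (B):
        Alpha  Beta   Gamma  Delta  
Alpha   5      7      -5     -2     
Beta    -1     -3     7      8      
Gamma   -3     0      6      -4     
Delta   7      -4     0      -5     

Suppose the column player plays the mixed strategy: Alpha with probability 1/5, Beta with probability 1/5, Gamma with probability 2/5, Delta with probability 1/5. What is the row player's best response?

Compute the row player's expected payoff from each pure strategy against the given mix.
Alpha: (1/5)·(-4) + (1/5)·7 + (2/5)·(-2) + (1/5)·(-1) = -2/5
Beta: (1/5)·(-5) + (1/5)·1 + (2/5)·6 + (1/5)·(-5) = 3/5
Gamma: (1/5)·8 + (1/5)·(-3) + (2/5)·(-4) + (1/5)·0 = -3/5
Delta: (1/5)·(-1) + (1/5)·(-1) + (2/5)·8 + (1/5)·4 = 18/5
Highest expected payoff is 18/5, from Delta.

Delta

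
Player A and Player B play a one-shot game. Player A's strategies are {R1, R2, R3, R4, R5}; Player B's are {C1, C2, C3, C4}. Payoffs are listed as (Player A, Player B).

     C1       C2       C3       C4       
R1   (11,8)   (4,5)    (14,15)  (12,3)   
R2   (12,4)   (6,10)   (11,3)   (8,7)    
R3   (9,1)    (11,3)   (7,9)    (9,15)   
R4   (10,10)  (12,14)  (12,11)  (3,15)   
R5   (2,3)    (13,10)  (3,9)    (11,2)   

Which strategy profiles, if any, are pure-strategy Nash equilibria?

Find each player's best response to every opponent strategy; NE are the intersections.
Player A's best responses — vs C1: R2 (payoff 12); vs C2: R5 (payoff 13); vs C3: R1 (payoff 14); vs C4: R1 (payoff 12).
Player B's best responses — vs R1: C3 (payoff 15); vs R2: C2 (payoff 10); vs R3: C4 (payoff 15); vs R4: C4 (payoff 15); vs R5: C2 (payoff 10).
Mutual best responses occur at (R1, C3) and (R5, C2); at each, neither player gains by switching.

(R1, C3) and (R5, C2)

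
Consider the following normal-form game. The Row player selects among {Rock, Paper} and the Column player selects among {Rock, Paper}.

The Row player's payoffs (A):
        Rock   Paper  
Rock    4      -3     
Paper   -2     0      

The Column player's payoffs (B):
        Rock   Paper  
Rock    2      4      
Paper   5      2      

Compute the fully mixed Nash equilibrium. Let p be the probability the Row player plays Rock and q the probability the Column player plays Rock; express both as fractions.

p = 3/5, q = 1/3

Each player's mixing probability is pinned down by making the *other* player indifferent.
The Column player indifferent between Rock and Paper: p·2 + (1−p)·5 = p·4 + (1−p)·2 ⟹ 5 + (-3)p = 2 + 2p ⟹ p = 3/5.
The Row player indifferent between Rock and Paper: q·4 + (1−q)·(-3) = q·(-2) + (1−q)·0 ⟹ (-3) + 7q = 0 + (-2)q ⟹ q = 1/3.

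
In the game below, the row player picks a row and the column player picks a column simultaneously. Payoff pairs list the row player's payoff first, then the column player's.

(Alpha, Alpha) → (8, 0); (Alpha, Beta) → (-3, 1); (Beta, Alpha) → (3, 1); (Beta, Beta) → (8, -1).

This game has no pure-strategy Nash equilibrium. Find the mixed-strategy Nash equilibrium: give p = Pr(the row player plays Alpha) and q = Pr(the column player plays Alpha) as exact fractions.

p = 2/3, q = 11/16

In a mixed NE each player is indifferent between their pure strategies, so the opponent's mix sets the indifference.
The column player indifferent between Alpha and Beta: p·0 + (1−p)·1 = p·1 + (1−p)·(-1) ⟹ 1 + (-1)p = (-1) + 2p ⟹ p = 2/3.
The row player indifferent between Alpha and Beta: q·8 + (1−q)·(-3) = q·3 + (1−q)·8 ⟹ (-3) + 11q = 8 + (-5)q ⟹ q = 11/16.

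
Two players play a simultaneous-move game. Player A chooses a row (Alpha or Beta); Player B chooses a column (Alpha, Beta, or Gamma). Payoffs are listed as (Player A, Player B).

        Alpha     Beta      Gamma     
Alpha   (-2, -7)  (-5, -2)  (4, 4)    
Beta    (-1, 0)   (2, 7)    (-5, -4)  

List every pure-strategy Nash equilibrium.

(Alpha, Gamma) and (Beta, Beta)

Find each player's best response to every opponent strategy; NE are the intersections.
Player A's best responses — vs Alpha: Beta (payoff -1); vs Beta: Beta (payoff 2); vs Gamma: Alpha (payoff 4).
Player B's best responses — vs Alpha: Gamma (payoff 4); vs Beta: Beta (payoff 7).
Mutual best responses occur at (Alpha, Gamma) and (Beta, Beta); at each, neither player gains by switching.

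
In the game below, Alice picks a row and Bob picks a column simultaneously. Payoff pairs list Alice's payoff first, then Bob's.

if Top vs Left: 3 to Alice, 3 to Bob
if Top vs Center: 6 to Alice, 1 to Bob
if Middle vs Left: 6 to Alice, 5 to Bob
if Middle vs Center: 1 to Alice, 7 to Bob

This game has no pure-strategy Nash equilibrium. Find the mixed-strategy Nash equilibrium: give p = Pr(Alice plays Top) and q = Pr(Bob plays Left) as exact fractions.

In a mixed NE each player is indifferent between their pure strategies, so the opponent's mix sets the indifference.
Bob indifferent between Left and Center: p·3 + (1−p)·5 = p·1 + (1−p)·7 ⟹ 5 + (-2)p = 7 + (-6)p ⟹ p = 1/2.
Alice indifferent between Top and Middle: q·3 + (1−q)·6 = q·6 + (1−q)·1 ⟹ 6 + (-3)q = 1 + 5q ⟹ q = 5/8.

p = 1/2, q = 5/8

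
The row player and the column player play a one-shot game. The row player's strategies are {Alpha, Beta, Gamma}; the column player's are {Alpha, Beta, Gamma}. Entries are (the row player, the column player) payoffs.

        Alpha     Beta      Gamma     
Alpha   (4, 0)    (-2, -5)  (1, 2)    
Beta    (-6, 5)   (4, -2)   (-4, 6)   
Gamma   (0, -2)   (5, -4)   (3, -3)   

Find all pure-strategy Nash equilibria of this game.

Check mutual best responses: a cell is a NE iff neither player can gain by unilaterally deviating.
The row player's best responses — vs Alpha: Alpha (payoff 4); vs Beta: Gamma (payoff 5); vs Gamma: Gamma (payoff 3).
The column player's best responses — vs Alpha: Gamma (payoff 2); vs Beta: Gamma (payoff 6); vs Gamma: Alpha (payoff -2).
No cell has both players best-responding. For instance, the row player's best reply to Gamma is Gamma, but against Gamma the column player prefers Alpha over Gamma.

There is no pure-strategy Nash equilibrium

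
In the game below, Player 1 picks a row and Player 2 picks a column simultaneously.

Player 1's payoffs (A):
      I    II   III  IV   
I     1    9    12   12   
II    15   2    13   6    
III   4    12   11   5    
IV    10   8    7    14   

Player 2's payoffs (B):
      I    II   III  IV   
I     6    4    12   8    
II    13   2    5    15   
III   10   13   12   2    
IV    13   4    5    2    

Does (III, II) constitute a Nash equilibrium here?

Yes

Holding Player 2 at II: Player 1 gets 12 from III, versus 9 from I, 2 from II, 8 from IV. No profitable deviation for Player 1.
Holding Player 1 at III: Player 2 gets 13 from II, versus 10 from I, 12 from III, 2 from IV. No profitable deviation for Player 2 either.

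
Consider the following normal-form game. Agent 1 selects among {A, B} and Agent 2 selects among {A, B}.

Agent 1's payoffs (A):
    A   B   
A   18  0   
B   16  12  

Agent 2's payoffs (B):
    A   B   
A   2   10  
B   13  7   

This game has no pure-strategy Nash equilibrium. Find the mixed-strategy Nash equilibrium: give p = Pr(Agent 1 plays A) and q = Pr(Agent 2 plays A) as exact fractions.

In a mixed NE each player is indifferent between their pure strategies, so the opponent's mix sets the indifference.
Agent 2 indifferent between A and B: p·2 + (1−p)·13 = p·10 + (1−p)·7 ⟹ 13 + (-11)p = 7 + 3p ⟹ p = 3/7.
Agent 1 indifferent between A and B: q·18 + (1−q)·0 = q·16 + (1−q)·12 ⟹ 0 + 18q = 12 + 4q ⟹ q = 6/7.

p = 3/7, q = 6/7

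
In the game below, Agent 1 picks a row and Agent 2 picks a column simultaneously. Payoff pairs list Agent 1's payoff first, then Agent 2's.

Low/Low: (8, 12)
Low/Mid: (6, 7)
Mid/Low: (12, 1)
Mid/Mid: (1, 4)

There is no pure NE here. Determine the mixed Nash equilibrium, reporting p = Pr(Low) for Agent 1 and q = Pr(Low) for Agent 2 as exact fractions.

Each player's mixing probability is pinned down by making the *other* player indifferent.
Agent 2 indifferent between Low and Mid: p·12 + (1−p)·1 = p·7 + (1−p)·4 ⟹ 1 + 11p = 4 + 3p ⟹ p = 3/8.
Agent 1 indifferent between Low and Mid: q·8 + (1−q)·6 = q·12 + (1−q)·1 ⟹ 6 + 2q = 1 + 11q ⟹ q = 5/9.

p = 3/8, q = 5/9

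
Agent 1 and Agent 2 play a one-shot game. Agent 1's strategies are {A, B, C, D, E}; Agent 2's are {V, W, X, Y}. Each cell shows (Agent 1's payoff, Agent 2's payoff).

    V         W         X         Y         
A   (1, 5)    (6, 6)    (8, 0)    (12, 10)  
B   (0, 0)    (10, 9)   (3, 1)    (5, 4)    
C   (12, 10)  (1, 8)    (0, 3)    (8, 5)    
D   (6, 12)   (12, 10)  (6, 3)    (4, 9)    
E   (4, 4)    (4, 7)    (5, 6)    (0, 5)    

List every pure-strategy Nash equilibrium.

Find each player's best response to every opponent strategy; NE are the intersections.
Agent 1's best responses — vs V: C (payoff 12); vs W: D (payoff 12); vs X: A (payoff 8); vs Y: A (payoff 12).
Agent 2's best responses — vs A: Y (payoff 10); vs B: W (payoff 9); vs C: V (payoff 10); vs D: V (payoff 12); vs E: W (payoff 7).
Mutual best responses occur at (A, Y) and (C, V); at each, neither player gains by switching.

(A, Y) and (C, V)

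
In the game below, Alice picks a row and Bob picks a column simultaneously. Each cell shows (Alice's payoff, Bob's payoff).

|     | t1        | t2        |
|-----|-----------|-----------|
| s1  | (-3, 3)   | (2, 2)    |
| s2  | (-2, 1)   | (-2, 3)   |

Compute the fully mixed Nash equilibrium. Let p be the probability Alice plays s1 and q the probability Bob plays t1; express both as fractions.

In a mixed NE each player is indifferent between their pure strategies, so the opponent's mix sets the indifference.
Bob indifferent between t1 and t2: p·3 + (1−p)·1 = p·2 + (1−p)·3 ⟹ 1 + 2p = 3 + (-1)p ⟹ p = 2/3.
Alice indifferent between s1 and s2: q·(-3) + (1−q)·2 = q·(-2) + (1−q)·(-2) ⟹ 2 + (-5)q = (-2) + 0q ⟹ q = 4/5.

p = 2/3, q = 4/5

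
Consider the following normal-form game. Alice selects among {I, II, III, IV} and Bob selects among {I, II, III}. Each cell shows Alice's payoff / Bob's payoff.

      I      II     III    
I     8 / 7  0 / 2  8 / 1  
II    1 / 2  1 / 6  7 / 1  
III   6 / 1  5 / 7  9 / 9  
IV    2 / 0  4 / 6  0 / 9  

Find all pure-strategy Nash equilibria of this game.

(I, I) and (III, III)

Find each player's best response to every opponent strategy; NE are the intersections.
Alice's best responses — vs I: I (payoff 8); vs II: III (payoff 5); vs III: III (payoff 9).
Bob's best responses — vs I: I (payoff 7); vs II: II (payoff 6); vs III: III (payoff 9); vs IV: III (payoff 9).
Mutual best responses occur at (I, I) and (III, III); at each, neither player gains by switching.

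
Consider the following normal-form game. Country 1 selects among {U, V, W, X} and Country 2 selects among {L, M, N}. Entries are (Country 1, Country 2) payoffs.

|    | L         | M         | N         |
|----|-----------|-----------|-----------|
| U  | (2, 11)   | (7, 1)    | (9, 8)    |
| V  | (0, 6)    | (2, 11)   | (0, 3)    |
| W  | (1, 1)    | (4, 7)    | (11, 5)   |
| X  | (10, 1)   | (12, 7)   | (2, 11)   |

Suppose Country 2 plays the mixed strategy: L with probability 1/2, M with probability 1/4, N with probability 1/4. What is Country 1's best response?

X

Country 1's best reply maximizes expected payoff against the mix.
U: (1/2)·2 + (1/4)·7 + (1/4)·9 = 5
V: (1/2)·0 + (1/4)·2 + (1/4)·0 = 1/2
W: (1/2)·1 + (1/4)·4 + (1/4)·11 = 17/4
X: (1/2)·10 + (1/4)·12 + (1/4)·2 = 17/2
Highest expected payoff is 17/2, from X.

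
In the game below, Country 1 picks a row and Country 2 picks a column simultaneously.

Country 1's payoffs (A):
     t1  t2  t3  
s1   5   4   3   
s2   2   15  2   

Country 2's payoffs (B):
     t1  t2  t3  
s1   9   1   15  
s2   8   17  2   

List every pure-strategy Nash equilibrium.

Check mutual best responses: a cell is a NE iff neither player can gain by unilaterally deviating.
Country 1's best responses — vs t1: s1 (payoff 5); vs t2: s2 (payoff 15); vs t3: s1 (payoff 3).
Country 2's best responses — vs s1: t3 (payoff 15); vs s2: t2 (payoff 17).
Mutual best responses occur at (s1, t3) and (s2, t2); at each, neither player gains by switching.

(s1, t3) and (s2, t2)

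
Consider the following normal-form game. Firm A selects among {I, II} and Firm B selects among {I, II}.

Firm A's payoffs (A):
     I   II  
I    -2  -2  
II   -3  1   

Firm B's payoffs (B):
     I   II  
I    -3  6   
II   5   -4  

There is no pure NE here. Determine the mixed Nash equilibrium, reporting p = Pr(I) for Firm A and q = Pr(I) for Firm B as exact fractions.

In a mixed NE each player is indifferent between their pure strategies, so the opponent's mix sets the indifference.
Firm B indifferent between I and II: p·(-3) + (1−p)·5 = p·6 + (1−p)·(-4) ⟹ 5 + (-8)p = (-4) + 10p ⟹ p = 1/2.
Firm A indifferent between I and II: q·(-2) + (1−q)·(-2) = q·(-3) + (1−q)·1 ⟹ (-2) + 0q = 1 + (-4)q ⟹ q = 3/4.

p = 1/2, q = 3/4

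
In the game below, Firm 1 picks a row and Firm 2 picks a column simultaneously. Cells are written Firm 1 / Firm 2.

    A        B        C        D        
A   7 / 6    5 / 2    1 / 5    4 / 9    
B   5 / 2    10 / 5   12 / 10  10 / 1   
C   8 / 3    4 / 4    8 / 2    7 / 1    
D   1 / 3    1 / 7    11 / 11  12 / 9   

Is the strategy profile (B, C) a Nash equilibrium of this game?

Holding Firm 2 at C: Firm 1 gets 12 from B, versus 1 from A, 8 from C, 11 from D. No profitable deviation for Firm 1.
Holding Firm 1 at B: Firm 2 gets 10 from C, versus 2 from A, 5 from B, 1 from D. No profitable deviation for Firm 2 either.

Yes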